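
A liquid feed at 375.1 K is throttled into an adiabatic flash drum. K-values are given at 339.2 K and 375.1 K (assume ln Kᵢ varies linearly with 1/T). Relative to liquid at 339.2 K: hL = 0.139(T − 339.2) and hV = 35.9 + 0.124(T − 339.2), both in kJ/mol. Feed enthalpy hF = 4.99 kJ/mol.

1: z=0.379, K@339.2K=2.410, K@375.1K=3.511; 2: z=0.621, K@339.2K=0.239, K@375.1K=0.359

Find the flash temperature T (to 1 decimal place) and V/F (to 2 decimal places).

T = 345.1 K, V/F = 0.12

Adiabatic flash: solve Rachford–Rice at each trial T, then check hF = ψ·hV(T) + (1−ψ)·hL(T).
  T = 339.2 K: K = (2.410, 0.239), RR gives ψ = 0.058, H_out = 2.068 kJ/mol
  T = 375.1 K: K = (3.511, 0.359), RR gives ψ = 0.344, H_out = 17.153 kJ/mol
  T = 357.1 K: K = (2.935, 0.296), RR gives ψ = 0.217, H_out = 10.228 kJ/mol
  T = 348.1 K: K = (2.665, 0.266), RR gives ψ = 0.144, H_out = 6.375 kJ/mol
  T = 343.6 K: K = (2.534, 0.252), RR gives ψ = 0.102, H_out = 4.275 kJ/mol
  T = 345.9 K: K = (2.601, 0.260), RR gives ψ = 0.124, H_out = 5.366 kJ/mol
Linear interpolation between T = 343.6 (H_out = 4.275) and T = 345.9 (H_out = 5.366) on hF = 4.99 gives T ≈ 345.1 K, at which ψ = 0.12.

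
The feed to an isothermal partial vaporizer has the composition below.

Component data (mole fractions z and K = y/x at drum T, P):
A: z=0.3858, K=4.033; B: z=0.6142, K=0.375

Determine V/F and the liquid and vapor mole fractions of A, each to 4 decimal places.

Iterate (Newton) starting at V/F = 0.6:
  V/F = 0.6000: g = -0.19923, g' = -1.0605 → V/F = 0.4121
  V/F = 0.4121: g = 0.00299, g' = -1.1363 → V/F = 0.4148
Converged at V/F = 0.4148.
Compositions from xᵢ = zᵢ/(1+V/F(Kᵢ−1)), yᵢ = Kᵢxᵢ:
  A: x = 0.1709, y = 0.6891
  B: x = 0.8291, y = 0.3109

V/F = 0.4148, x_A = 0.1709, y_A = 0.6891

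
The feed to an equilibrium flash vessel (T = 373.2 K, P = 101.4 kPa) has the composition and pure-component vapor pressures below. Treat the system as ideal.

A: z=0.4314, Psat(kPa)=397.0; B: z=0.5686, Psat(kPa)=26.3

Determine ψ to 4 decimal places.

ψ = 0.3874

Raoult's law: Kᵢ = Pᵢˢᵃᵗ/P = Pᵢˢᵃᵗ/101.4.
  K_A = 397.0/101.4 = 3.915187, K_B = 26.3/101.4 = 0.259369
Material balance + equilibrium reduce to Σ zᵢ(Kᵢ−1)/(1+ψ(Kᵢ−1)) = 0.
Feasibility: ΣzᵢKᵢ = 1.8365, Σzᵢ/Kᵢ = 2.3024 — both > 1, two phases present.
Newton–Raphson from ψ = 0.63:
  ψ = 0.6300: g = -0.34615, g' = -1.5519 → ψ = 0.4069
  ψ = 0.4069: g = -0.02759, g' = -1.4060 → ψ = 0.3873
  ψ = 0.3873: g = 0.00015, g' = -1.4220 → ψ = 0.3874
Converged at ψ = 0.3874.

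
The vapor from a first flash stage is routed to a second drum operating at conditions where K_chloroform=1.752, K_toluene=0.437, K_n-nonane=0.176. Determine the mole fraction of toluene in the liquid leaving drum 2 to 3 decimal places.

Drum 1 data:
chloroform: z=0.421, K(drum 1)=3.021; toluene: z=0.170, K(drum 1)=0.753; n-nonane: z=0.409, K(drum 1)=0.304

Drum 1:
Let ψ₁ = V/F and solve Σ zᵢ(Kᵢ−1)/(1+ψ₁(Kᵢ−1)) = 0.
Check two-phase: ΣzᵢKᵢ = 1.524 > 1 and Σzᵢ/Kᵢ = 1.711 > 1, so g(0) = 0.524 > 0 and g(1) = -0.711 < 0.
Newton–Raphson from ψ₁ = 0.67:
  ψ₁ = 0.670: g = -0.2223, g' = -1.021 → ψ₁ = 0.452
  ψ₁ = 0.452: g = -0.0182, g' = -0.904 → ψ₁ = 0.432
Converged at ψ₁ = 0.432.
Drum-1 compositions:
  chloroform: x = 0.225, y = 0.679
  toluene: x = 0.190, y = 0.143
  n-nonane: x = 0.585, y = 0.178
Drum-2 feed = drum-1 vapor: z₂ = (0.6789, 0.1433, 0.1778).
Drum 2:
Iterate (Newton) starting at ψ₂ = 0.5:
  ψ₂ = 0.500: g = 0.0095, g' = -0.640 → ψ₂ = 0.515
Converged at ψ₂ = 0.515.
  chloroform: x = 0.489, y = 0.857
  toluene: x = 0.202, y = 0.088
  n-nonane: x = 0.309, y = 0.054

x_toluene (drum 2) = 0.202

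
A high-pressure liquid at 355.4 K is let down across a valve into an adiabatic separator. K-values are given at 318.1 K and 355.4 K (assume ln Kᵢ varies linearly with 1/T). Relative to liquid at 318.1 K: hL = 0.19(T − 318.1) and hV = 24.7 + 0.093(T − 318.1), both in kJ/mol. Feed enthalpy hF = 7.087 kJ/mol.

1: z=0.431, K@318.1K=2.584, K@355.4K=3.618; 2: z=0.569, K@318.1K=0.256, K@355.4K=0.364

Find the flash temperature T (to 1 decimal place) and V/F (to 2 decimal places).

Adiabatic flash: solve Rachford–Rice at each trial T, then check hF = ψ·hV(T) + (1−ψ)·hL(T).
  T = 318.1 K: K = (2.584, 0.256), RR gives ψ = 0.220, H_out = 5.436 kJ/mol
  T = 355.4 K: K = (3.618, 0.364), RR gives ψ = 0.460, H_out = 16.792 kJ/mol
  T = 336.8 K: K = (3.088, 0.308), RR gives ψ = 0.351, H_out = 11.578 kJ/mol
  T = 327.5 K: K = (2.833, 0.282), RR gives ψ = 0.290, H_out = 8.679 kJ/mol
  T = 322.8 K: K = (2.708, 0.269), RR gives ψ = 0.256, H_out = 7.105 kJ/mol
  T = 320.5 K: K = (2.647, 0.263), RR gives ψ = 0.239, H_out = 6.301 kJ/mol
Linear interpolation between T = 320.5 (H_out = 6.301) and T = 322.8 (H_out = 7.105) on hF = 7.087 gives T ≈ 322.7 K, at which ψ = 0.26.

T = 322.7 K, V/F = 0.26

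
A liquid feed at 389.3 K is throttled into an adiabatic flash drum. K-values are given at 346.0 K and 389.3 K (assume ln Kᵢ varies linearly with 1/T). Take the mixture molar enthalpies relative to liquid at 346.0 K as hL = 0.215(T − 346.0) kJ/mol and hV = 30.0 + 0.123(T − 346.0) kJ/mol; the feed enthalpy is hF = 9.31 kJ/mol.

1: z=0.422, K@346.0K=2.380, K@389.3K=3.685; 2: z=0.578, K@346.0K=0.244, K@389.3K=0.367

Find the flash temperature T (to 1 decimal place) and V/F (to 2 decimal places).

T = 357.1 K, V/F = 0.24

Adiabatic flash: solve Rachford–Rice at each trial T, then check hF = ψ·hV(T) + (1−ψ)·hL(T).
  T = 346.0 K: K = (2.380, 0.244), RR gives ψ = 0.139, H_out = 4.181 kJ/mol
  T = 389.3 K: K = (3.685, 0.367), RR gives ψ = 0.451, H_out = 21.053 kJ/mol
  T = 367.6 K: K = (2.998, 0.303), RR gives ψ = 0.316, H_out = 13.495 kJ/mol
  T = 356.8 K: K = (2.681, 0.273), RR gives ψ = 0.236, H_out = 9.176 kJ/mol
  T = 362.2 K: K = (2.837, 0.288), RR gives ψ = 0.278, H_out = 11.401 kJ/mol
  T = 359.5 K: K = (2.759, 0.280), RR gives ψ = 0.257, H_out = 10.307 kJ/mol
  T = 358.1 K: K = (2.718, 0.276), RR gives ψ = 0.247, H_out = 9.725 kJ/mol
Linear interpolation between T = 356.8 (H_out = 9.176) and T = 358.1 (H_out = 9.725) on hF = 9.31 gives T ≈ 357.1 K, at which ψ = 0.24.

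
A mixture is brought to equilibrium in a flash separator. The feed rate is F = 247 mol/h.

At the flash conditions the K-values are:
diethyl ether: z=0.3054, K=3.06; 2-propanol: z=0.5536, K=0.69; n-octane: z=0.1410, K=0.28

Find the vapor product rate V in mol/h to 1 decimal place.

V = 101.4 mol/h

Newton–Raphson from ψ = 0.5:
  ψ = 0.5000: g = -0.05181, g' = -0.5675 → ψ = 0.4087
  ψ = 0.4087: g = 0.00119, g' = -0.5985 → ψ = 0.4107
Converged at ψ = 0.4107.
Then V = ψ·F = 0.4107·247 = 101.4 mol/h and L = F − V = 145.6 mol/h.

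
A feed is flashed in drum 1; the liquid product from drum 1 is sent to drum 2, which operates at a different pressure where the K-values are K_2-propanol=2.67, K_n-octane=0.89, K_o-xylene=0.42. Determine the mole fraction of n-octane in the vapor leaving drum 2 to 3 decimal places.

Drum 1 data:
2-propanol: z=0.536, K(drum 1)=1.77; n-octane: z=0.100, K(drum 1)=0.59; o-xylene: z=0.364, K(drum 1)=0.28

Drum 1:
Let ψ₁ = V/F and solve Σ zᵢ(Kᵢ−1)/(1+ψ₁(Kᵢ−1)) = 0.
g(0) = ΣzᵢKᵢ − 1 = 0.110 and g(1) = 1 − Σzᵢ/Kᵢ = -0.772, so a root lies in (0, 1).
Newton–Raphson from ψ₁ = 0.64:
  ψ₁ = 0.640: g = -0.2652, g' = -0.823 → ψ₁ = 0.318
  ψ₁ = 0.318: g = -0.0553, g' = -0.545 → ψ₁ = 0.216
  ψ₁ = 0.216: g = -0.0015, g' = -0.518 → ψ₁ = 0.213
Converged at ψ₁ = 0.213.
Drum-1 compositions:
  2-propanol: x = 0.460, y = 0.815
  n-octane: x = 0.110, y = 0.065
  o-xylene: x = 0.430, y = 0.120
Drum-2 feed = drum-1 liquid: z₂ = (0.4604, 0.1096, 0.4300).
Drum 2:
Rachford–Rice: g(ψ₂) = Σ zᵢ(Kᵢ−1)/(1+ψ₂(Kᵢ−1)) = 0.
Check two-phase: ΣzᵢKᵢ = 1.507 > 1 and Σzᵢ/Kᵢ = 1.319 > 1, so g(0) = 0.507 > 0 and g(1) = -0.319 < 0.
Newton iteration, ψ₂⁰ = 0.59:
  ψ₂ = 0.590: g = -0.0047, g' = -0.662 → ψ₂ = 0.583
Converged at ψ₂ = 0.583.
  2-propanol: x = 0.233, y = 0.623
  n-octane: x = 0.117, y = 0.104
  o-xylene: x = 0.650, y = 0.273

y_n-octane (drum 2) = 0.104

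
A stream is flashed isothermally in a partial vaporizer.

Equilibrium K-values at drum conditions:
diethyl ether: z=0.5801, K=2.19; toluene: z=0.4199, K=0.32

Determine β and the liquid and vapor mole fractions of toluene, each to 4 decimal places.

Let β = V/F and solve Σ zᵢ(Kᵢ−1)/(1+β(Kᵢ−1)) = 0.
g(0) = ΣzᵢKᵢ − 1 = 0.4048 and g(1) = 1 − Σzᵢ/Kᵢ = -0.5771, so a root lies in (0, 1).
Binary case is linear: z₁(K₁−1)(1+β(K₂−1)) + z₂(K₂−1)(1+β(K₁−1)) = 0
⇒ β = [z₁(K₁−1)+z₂(K₂−1)] / [−(K₁−1)(K₂−1)] = 0.40479/0.80920 = 0.5002
Compositions from xᵢ = zᵢ/(1+β(Kᵢ−1)), yᵢ = Kᵢxᵢ:
  diethyl ether: x = 0.3636, y = 0.7964
  toluene: x = 0.6364, y = 0.2036

β = 0.5002, x_toluene = 0.6364, y_toluene = 0.2036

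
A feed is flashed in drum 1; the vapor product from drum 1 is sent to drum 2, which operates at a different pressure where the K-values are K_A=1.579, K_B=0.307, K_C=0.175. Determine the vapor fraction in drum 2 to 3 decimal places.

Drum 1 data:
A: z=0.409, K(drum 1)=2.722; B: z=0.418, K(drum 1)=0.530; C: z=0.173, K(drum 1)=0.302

Drum 1:
Rachford–Rice: g(ψ₁) = Σ zᵢ(Kᵢ−1)/(1+ψ₁(Kᵢ−1)) = 0.
Check two-phase: ΣzᵢKᵢ = 1.387 > 1 and Σzᵢ/Kᵢ = 1.512 > 1, so g(0) = 0.387 > 0 and g(1) = -0.512 < 0.
Newton iteration, ψ₁⁰ = 0.5:
  ψ₁ = 0.500: g = -0.0638, g' = -0.707 → ψ₁ = 0.410
Converged at ψ₁ = 0.410.
Drum-1 compositions:
  A: x = 0.240, y = 0.652
  B: x = 0.518, y = 0.274
  C: x = 0.242, y = 0.073
Drum-2 feed = drum-1 vapor: z₂ = (0.6523, 0.2745, 0.0732).
Drum 2:
Rachford–Rice: g(ψ₂) = Σ zᵢ(Kᵢ−1)/(1+ψ₂(Kᵢ−1)) = 0.
Feasibility: ΣzᵢKᵢ = 1.127, Σzᵢ/Kᵢ = 1.726 — both > 1, two phases present.
Iterate (Newton) starting at ψ₂ = 0.5:
  ψ₂ = 0.500: g = -0.1010, g' = -0.585 → ψ₂ = 0.327
  ψ₂ = 0.327: g = -0.0112, g' = -0.469 → ψ₂ = 0.303
Converged at ψ₂ = 0.303.
  A: x = 0.555, y = 0.876
  B: x = 0.347, y = 0.107
  C: x = 0.098, y = 0.017

V/F (drum 2) = 0.303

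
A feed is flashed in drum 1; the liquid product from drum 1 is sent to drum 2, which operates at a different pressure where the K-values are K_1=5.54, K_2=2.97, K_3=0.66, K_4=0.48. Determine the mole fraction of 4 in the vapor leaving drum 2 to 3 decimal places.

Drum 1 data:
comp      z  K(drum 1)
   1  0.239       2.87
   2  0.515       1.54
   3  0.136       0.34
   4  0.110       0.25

Drum 1:
Newton iteration, ψ₁⁰ = 0.3:
  ψ₁ = 0.300: g = 0.3073, g' = -0.649 → ψ₁ = 0.773
  ψ₁ = 0.773: g = -0.0008, g' = -0.812 → ψ₁ = 0.772
Converged at ψ₁ = 0.772.
Drum-1 compositions:
  1: x = 0.098, y = 0.281
  2: x = 0.363, y = 0.560
  3: x = 0.277, y = 0.094
  4: x = 0.261, y = 0.065
Drum-2 feed = drum-1 liquid: z₂ = (0.0978, 0.3634, 0.2774, 0.2614).
Drum 2:
Material balance + equilibrium reduce to Σ zᵢ(Kᵢ−1)/(1+ψ₂(Kᵢ−1)) = 0.
Check two-phase: ΣzᵢKᵢ = 1.930 > 1 and Σzᵢ/Kᵢ = 1.105 > 1, so g(0) = 0.930 > 0 and g(1) = -0.105 < 0.
Newton–Raphson from ψ₂ = 0.5:
  ψ₂ = 0.500: g = 0.1991, g' = -0.722 → ψ₂ = 0.776
  ψ₂ = 0.776: g = 0.0254, g' = -0.577 → ψ₂ = 0.820
Converged at ψ₂ = 0.820.
  1: x = 0.021, y = 0.115
  2: x = 0.139, y = 0.413
  3: x = 0.385, y = 0.254
  4: x = 0.456, y = 0.219

y_4 (drum 2) = 0.219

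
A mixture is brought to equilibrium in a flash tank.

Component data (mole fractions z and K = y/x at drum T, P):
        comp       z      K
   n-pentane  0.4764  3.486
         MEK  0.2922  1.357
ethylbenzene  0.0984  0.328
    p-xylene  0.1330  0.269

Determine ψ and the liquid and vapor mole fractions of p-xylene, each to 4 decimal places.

Let ψ = V/F and solve Σ zᵢ(Kᵢ−1)/(1+ψ(Kᵢ−1)) = 0.
Check two-phase: ΣzᵢKᵢ = 2.1253 > 1 and Σzᵢ/Kᵢ = 1.1464 > 1, so g(0) = 1.1253 > 0 and g(1) = -0.1464 < 0.
Newton–Raphson from ψ = 0.66:
  ψ = 0.6600: g = 0.22622, g' = -0.8554 → ψ = 0.9245
  ψ = 0.9245: g = -0.03693, g' = -1.2775 → ψ = 0.8955
  ψ = 0.8955: g = -0.00145, g' = -1.1804 → ψ = 0.8943
Converged at ψ = 0.8943.
Compositions from xᵢ = zᵢ/(1+ψ(Kᵢ−1)), yᵢ = Kᵢxᵢ:
  n-pentane: x = 0.1478, y = 0.5152
  MEK: x = 0.2215, y = 0.3006
  ethylbenzene: x = 0.2466, y = 0.0809
  p-xylene: x = 0.3841, y = 0.1033

ψ = 0.8943, x_p-xylene = 0.3841, y_p-xylene = 0.1033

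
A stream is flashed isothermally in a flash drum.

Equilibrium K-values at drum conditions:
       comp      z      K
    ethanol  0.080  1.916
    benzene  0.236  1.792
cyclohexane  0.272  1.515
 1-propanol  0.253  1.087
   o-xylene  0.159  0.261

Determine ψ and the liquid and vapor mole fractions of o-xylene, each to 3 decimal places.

Rachford–Rice: g(ψ) = Σ zᵢ(Kᵢ−1)/(1+ψ(Kᵢ−1)) = 0.
g(0) = ΣzᵢKᵢ − 1 = 0.305 and g(1) = 1 − Σzᵢ/Kᵢ = -0.195, so a root lies in (0, 1).
Newton iteration, ψ⁰ = 0.35:
  ψ = 0.350: g = 0.1834, g' = -0.341 → ψ = 0.888
  ψ = 0.888: g = -0.0752, g' = -0.842 → ψ = 0.799
  ψ = 0.799: g = -0.0102, g' = -0.633 → ψ = 0.783
  ψ = 0.783: g = -0.0002, g' = -0.606 → ψ = 0.782
Converged at ψ = 0.782.
Compositions from xᵢ = zᵢ/(1+ψ(Kᵢ−1)), yᵢ = Kᵢxᵢ:
  ethanol: x = 0.047, y = 0.089
  benzene: x = 0.146, y = 0.261
  cyclohexane: x = 0.194, y = 0.294
  1-propanol: x = 0.237, y = 0.257
  o-xylene: x = 0.377, y = 0.098

ψ = 0.782, x_o-xylene = 0.377, y_o-xylene = 0.098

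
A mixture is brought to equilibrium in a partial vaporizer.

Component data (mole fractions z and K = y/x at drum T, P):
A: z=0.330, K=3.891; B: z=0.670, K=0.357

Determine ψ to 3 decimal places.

Binary case is linear: z₁(K₁−1)(1+ψ(K₂−1)) + z₂(K₂−1)(1+ψ(K₁−1)) = 0
⇒ ψ = [z₁(K₁−1)+z₂(K₂−1)] / [−(K₁−1)(K₂−1)] = 0.5232/1.8589 = 0.281

ψ = 0.281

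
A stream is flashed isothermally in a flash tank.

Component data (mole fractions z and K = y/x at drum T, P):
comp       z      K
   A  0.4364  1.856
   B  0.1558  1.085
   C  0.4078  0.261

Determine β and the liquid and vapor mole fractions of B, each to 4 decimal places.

Let β = V/F and solve Σ zᵢ(Kᵢ−1)/(1+β(Kᵢ−1)) = 0.
Check two-phase: ΣzᵢKᵢ = 1.0854 > 1 and Σzᵢ/Kᵢ = 1.9412 > 1, so g(0) = 0.0854 > 0 and g(1) = -0.9412 < 0.
Newton–Raphson from β = 0.53:
  β = 0.5300: g = -0.22575, g' = -0.7542 → β = 0.2307
  β = 0.2307: g = -0.03834, g' = -0.5477 → β = 0.1607
  β = 0.1607: g = -0.00051, g' = -0.5350 → β = 0.1597
Converged at β = 0.1597.
Compositions from xᵢ = zᵢ/(1+β(Kᵢ−1)), yᵢ = Kᵢxᵢ:
  A: x = 0.3839, y = 0.7125
  B: x = 0.1537, y = 0.1668
  C: x = 0.4624, y = 0.1207

β = 0.1597, x_B = 0.1537, y_B = 0.1668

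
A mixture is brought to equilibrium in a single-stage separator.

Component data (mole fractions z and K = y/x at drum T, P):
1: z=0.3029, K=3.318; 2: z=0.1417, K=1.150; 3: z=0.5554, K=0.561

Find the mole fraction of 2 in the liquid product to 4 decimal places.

x_2 = 0.1307

Material balance + equilibrium reduce to Σ zᵢ(Kᵢ−1)/(1+β(Kᵢ−1)) = 0.
Check two-phase: ΣzᵢKᵢ = 1.4796 > 1 and Σzᵢ/Kᵢ = 1.2045 > 1, so g(0) = 0.4796 > 0 and g(1) = -0.2045 < 0.
Newton iteration, β⁰ = 0.5:
  β = 0.5000: g = 0.03259, g' = -0.5276 → β = 0.5618
  β = 0.5618: g = 0.00095, g' = -0.4984 → β = 0.5637
Converged at β = 0.5637.
Compositions from xᵢ = zᵢ/(1+β(Kᵢ−1)), yᵢ = Kᵢxᵢ:
  1: x = 0.1313, y = 0.4357
  2: x = 0.1307, y = 0.1503
  3: x = 0.7380, y = 0.4140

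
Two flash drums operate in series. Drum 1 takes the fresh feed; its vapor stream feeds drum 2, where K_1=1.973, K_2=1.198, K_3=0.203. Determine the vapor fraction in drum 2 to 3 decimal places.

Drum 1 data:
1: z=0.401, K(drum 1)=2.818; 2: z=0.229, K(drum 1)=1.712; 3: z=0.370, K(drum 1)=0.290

Drum 1:
Material balance + equilibrium reduce to Σ zᵢ(Kᵢ−1)/(1+ψ₁(Kᵢ−1)) = 0.
g(0) = ΣzᵢKᵢ − 1 = 0.629 and g(1) = 1 − Σzᵢ/Kᵢ = -0.552, so a root lies in (0, 1).
Iterate (Newton) starting at ψ₁ = 0.5:
  ψ₁ = 0.500: g = 0.0948, g' = -0.875 → ψ₁ = 0.608
  ψ₁ = 0.608: g = -0.0025, g' = -0.933 → ψ₁ = 0.606
Converged at ψ₁ = 0.606.
Drum-1 compositions:
  1: x = 0.191, y = 0.538
  2: x = 0.160, y = 0.274
  3: x = 0.649, y = 0.188
Drum-2 feed = drum-1 vapor: z₂ = (0.5378, 0.2739, 0.1883).
Drum 2:
Rachford–Rice: g(ψ₂) = Σ zᵢ(Kᵢ−1)/(1+ψ₂(Kᵢ−1)) = 0.
Feasibility: ΣzᵢKᵢ = 1.428, Σzᵢ/Kᵢ = 1.429 — both > 1, two phases present.
Newton iteration, ψ₂⁰ = 0.5:
  ψ₂ = 0.500: g = 0.1520, g' = -0.570 → ψ₂ = 0.767
  ψ₂ = 0.767: g = -0.0389, g' = -0.965 → ψ₂ = 0.726
  ψ₂ = 0.726: g = -0.0023, g' = -0.857 → ψ₂ = 0.724
Converged at ψ₂ = 0.724.
  1: x = 0.316, y = 0.623
  2: x = 0.240, y = 0.287
  3: x = 0.445, y = 0.090

V/F (drum 2) = 0.724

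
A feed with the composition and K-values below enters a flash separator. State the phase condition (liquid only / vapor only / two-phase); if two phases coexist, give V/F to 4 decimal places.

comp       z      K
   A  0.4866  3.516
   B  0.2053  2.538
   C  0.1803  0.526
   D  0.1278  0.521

ΣzᵢKᵢ = 2.3934; Σzᵢ/Kᵢ = 0.8074.
Since Σzᵢ/Kᵢ < 1 the mixture is above its dew point — single vapor phase.

vapor only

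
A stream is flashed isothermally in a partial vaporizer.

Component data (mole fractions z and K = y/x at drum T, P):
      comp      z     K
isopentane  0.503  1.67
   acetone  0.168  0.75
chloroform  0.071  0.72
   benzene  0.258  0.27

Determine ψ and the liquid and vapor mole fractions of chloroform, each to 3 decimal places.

ψ = 0.230, x_chloroform = 0.076, y_chloroform = 0.055

Let ψ = V/F and solve Σ zᵢ(Kᵢ−1)/(1+ψ(Kᵢ−1)) = 0.
Check two-phase: ΣzᵢKᵢ = 1.087 > 1 and Σzᵢ/Kᵢ = 1.579 > 1, so g(0) = 0.087 > 0 and g(1) = -0.579 < 0.
Iterate (Newton) starting at ψ = 0.59:
  ψ = 0.590: g = -0.1624, g' = -0.563 → ψ = 0.301
  ψ = 0.301: g = -0.0282, g' = -0.401 → ψ = 0.231
  ψ = 0.231: g = -0.0006, g' = -0.386 → ψ = 0.230
Converged at ψ = 0.230.
Compositions from xᵢ = zᵢ/(1+ψ(Kᵢ−1)), yᵢ = Kᵢxᵢ:
  isopentane: x = 0.436, y = 0.728
  acetone: x = 0.178, y = 0.134
  chloroform: x = 0.076, y = 0.055
  benzene: x = 0.310, y = 0.084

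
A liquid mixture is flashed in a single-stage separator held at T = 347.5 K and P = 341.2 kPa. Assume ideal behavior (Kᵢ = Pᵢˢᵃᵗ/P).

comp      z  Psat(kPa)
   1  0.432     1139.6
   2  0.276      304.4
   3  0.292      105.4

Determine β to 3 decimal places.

β = 0.653

Raoult's law: Kᵢ = Pᵢˢᵃᵗ/P = Pᵢˢᵃᵗ/341.2.
  K_1 = 1139.6/341.2 = 3.33998, K_2 = 304.4/341.2 = 0.89215, K_3 = 105.4/341.2 = 0.30891
Let β = V/F and solve Σ zᵢ(Kᵢ−1)/(1+β(Kᵢ−1)) = 0.
Feasibility: ΣzᵢKᵢ = 1.779, Σzᵢ/Kᵢ = 1.384 — both > 1, two phases present.
Newton iteration, β⁰ = 0.5:
  β = 0.500: g = 0.1260, g' = -0.832 → β = 0.652
  β = 0.652: g = 0.0013, g' = -0.836 → β = 0.653
Converged at β = 0.653.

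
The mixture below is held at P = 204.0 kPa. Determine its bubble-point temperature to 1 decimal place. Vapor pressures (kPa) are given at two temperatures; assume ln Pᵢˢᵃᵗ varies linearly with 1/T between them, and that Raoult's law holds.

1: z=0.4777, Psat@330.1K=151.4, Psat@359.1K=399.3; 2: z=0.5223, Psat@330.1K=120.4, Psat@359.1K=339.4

T = 341.4 K

Bubble-point temperature: ΣzᵢPᵢˢᵃᵗ(T) = P. Interpolate ln Pᵢˢᵃᵗ = aᵢ + bᵢ/T.
  T = 330.1 K: ΣzᵢPᵢˢᵃᵗ = 135.21 kPa
  T = 359.1 K: ΣzᵢPᵢˢᵃᵗ = 368.01 kPa
  T = 344.6 K: ΣzᵢPᵢˢᵃᵗ = 227.78 kPa
  T = 337.4 K: ΣzᵢPᵢˢᵃᵗ = 176.79 kPa
  T = 341.0 K: ΣzᵢPᵢˢᵃᵗ = 200.94 kPa
  T = 342.8 K: ΣzᵢPᵢˢᵃᵗ = 214.01 kPa
Interpolating between 341.0 K and 342.8 K gives T ≈ 341.4 K.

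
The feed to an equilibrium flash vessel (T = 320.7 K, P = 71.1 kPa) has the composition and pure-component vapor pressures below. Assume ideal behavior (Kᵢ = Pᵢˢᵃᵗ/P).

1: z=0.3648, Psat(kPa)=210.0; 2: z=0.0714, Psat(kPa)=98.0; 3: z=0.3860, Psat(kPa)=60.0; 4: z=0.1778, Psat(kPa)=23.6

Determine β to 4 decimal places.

Raoult's law: Kᵢ = Pᵢˢᵃᵗ/P = Pᵢˢᵃᵗ/71.1.
  K_1 = 210.0/71.1 = 2.953586, K_2 = 98.0/71.1 = 1.378340, K_3 = 60.0/71.1 = 0.843882, K_4 = 23.6/71.1 = 0.331927
Material balance + equilibrium reduce to Σ zᵢ(Kᵢ−1)/(1+β(Kᵢ−1)) = 0.
Check two-phase: ΣzᵢKᵢ = 1.5606 > 1 and Σzᵢ/Kᵢ = 1.1684 > 1, so g(0) = 0.5606 > 0 and g(1) = -0.1684 < 0.
Iterate (Newton) starting at β = 0.57:
  β = 0.5700: g = 0.10143, g' = -0.5369 → β = 0.7589
  β = 0.7589: g = -0.00126, g' = -0.5707 → β = 0.7567
Converged at β = 0.7567.

β = 0.7567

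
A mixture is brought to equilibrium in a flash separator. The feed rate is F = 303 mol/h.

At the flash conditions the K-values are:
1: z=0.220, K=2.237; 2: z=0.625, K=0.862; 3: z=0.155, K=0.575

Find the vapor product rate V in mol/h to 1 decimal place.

V = 138.5 mol/h

Let β = V/F and solve Σ zᵢ(Kᵢ−1)/(1+β(Kᵢ−1)) = 0.
Check two-phase: ΣzᵢKᵢ = 1.120 > 1 and Σzᵢ/Kᵢ = 1.093 > 1, so g(0) = 0.120 > 0 and g(1) = -0.093 < 0.
Newton–Raphson from β = 0.5:
  β = 0.500: g = -0.0081, g' = -0.187 → β = 0.457
Converged at β = 0.457.
Then V = β·F = 0.4572·303 = 138.5 mol/h and L = F − V = 164.5 mol/h.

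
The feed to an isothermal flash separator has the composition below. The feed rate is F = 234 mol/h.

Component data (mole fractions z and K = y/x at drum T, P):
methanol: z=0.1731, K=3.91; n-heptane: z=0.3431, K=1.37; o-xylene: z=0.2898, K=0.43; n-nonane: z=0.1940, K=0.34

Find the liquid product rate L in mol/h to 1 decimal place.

L = 155.8 mol/h

Newton iteration, ψ⁰ = 0.63:
  ψ = 0.6300: g = -0.19618, g' = -0.6903 → ψ = 0.3458
  ψ = 0.3458: g = -0.00804, g' = -0.6890 → ψ = 0.3342
Converged at ψ = 0.3342.
Then V = ψ·F = 0.3342·234 = 78.2 mol/h and L = F − V = 155.8 mol/h.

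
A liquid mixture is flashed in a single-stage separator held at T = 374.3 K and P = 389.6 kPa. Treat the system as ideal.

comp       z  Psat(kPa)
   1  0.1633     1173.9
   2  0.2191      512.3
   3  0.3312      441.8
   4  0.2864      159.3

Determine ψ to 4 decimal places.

ψ = 0.5636

Raoult's law: Kᵢ = Pᵢˢᵃᵗ/P = Pᵢˢᵃᵗ/389.6.
  K_1 = 1173.9/389.6 = 3.013090, K_2 = 512.3/389.6 = 1.314938, K_3 = 441.8/389.6 = 1.133984, K_4 = 159.3/389.6 = 0.408881
Let ψ = V/F and solve Σ zᵢ(Kᵢ−1)/(1+ψ(Kᵢ−1)) = 0.
g(0) = ΣzᵢKᵢ − 1 = 0.2728 and g(1) = 1 − Σzᵢ/Kᵢ = -0.2133, so a root lies in (0, 1).
Newton–Raphson from ψ = 0.5:
  ψ = 0.5000: g = 0.02471, g' = -0.3875 → ψ = 0.5638
  ψ = 0.5638: g = -0.00008, g' = -0.3911 → ψ = 0.5636
Converged at ψ = 0.5636.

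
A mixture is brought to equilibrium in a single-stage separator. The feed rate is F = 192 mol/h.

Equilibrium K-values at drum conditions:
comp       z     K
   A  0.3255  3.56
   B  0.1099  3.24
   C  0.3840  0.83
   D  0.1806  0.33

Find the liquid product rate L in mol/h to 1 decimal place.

Iterate (Newton) starting at β = 0.5:
  β = 0.5000: g = 0.22829, g' = -0.7296 → β = 0.8129
  β = 0.8129: g = 0.01626, g' = -0.6999 → β = 0.8361
  β = 0.8361: g = -0.00019, g' = -0.7173 → β = 0.8358
Converged at β = 0.8358.
Then V = β·F = 0.8358·192 = 160.5 mol/h and L = F − V = 31.5 mol/h.

L = 31.5 mol/h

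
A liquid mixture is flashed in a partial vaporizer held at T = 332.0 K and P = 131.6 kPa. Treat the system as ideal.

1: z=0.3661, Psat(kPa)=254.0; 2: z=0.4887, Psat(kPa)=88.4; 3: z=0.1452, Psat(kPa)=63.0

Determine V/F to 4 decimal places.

V/F = 0.2954

Raoult's law: Kᵢ = Pᵢˢᵃᵗ/P = Pᵢˢᵃᵗ/131.6.
  K_1 = 254.0/131.6 = 1.930091, K_2 = 88.4/131.6 = 0.671733, K_3 = 63.0/131.6 = 0.478723
Iterate (Newton) starting at V/F = 0.69:
  V/F = 0.6900: g = -0.11820, g' = -0.3017 → V/F = 0.2983
  V/F = 0.2983: g = -0.00090, g' = -0.3141 → V/F = 0.2954
Converged at V/F = 0.2954.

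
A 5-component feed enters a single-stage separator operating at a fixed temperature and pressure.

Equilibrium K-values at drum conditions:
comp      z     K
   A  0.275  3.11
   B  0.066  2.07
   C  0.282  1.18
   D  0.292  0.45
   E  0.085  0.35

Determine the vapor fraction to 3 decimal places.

Material balance + equilibrium reduce to Σ zᵢ(Kᵢ−1)/(1+ψ(Kᵢ−1)) = 0.
Check two-phase: ΣzᵢKᵢ = 1.486 > 1 and Σzᵢ/Kᵢ = 1.251 > 1, so g(0) = 0.486 > 0 and g(1) = -0.251 < 0.
Newton iteration, ψ⁰ = 0.51:
  ψ = 0.510: g = 0.0658, g' = -0.574 → ψ = 0.625
  ψ = 0.625: g = 0.0006, g' = -0.569 → ψ = 0.626
Converged at ψ = 0.626.

ψ = 0.626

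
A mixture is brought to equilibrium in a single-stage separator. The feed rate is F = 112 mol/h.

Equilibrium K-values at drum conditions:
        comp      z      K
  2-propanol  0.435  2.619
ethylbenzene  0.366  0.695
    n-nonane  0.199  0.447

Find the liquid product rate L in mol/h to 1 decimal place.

Material balance + equilibrium reduce to Σ zᵢ(Kᵢ−1)/(1+V/F(Kᵢ−1)) = 0.
Check two-phase: ΣzᵢKᵢ = 1.483 > 1 and Σzᵢ/Kᵢ = 1.138 > 1, so g(0) = 0.483 > 0 and g(1) = -0.138 < 0.
Newton iteration, V/F⁰ = 0.5:
  V/F = 0.500: g = 0.1054, g' = -0.512 → V/F = 0.706
  V/F = 0.706: g = 0.0059, g' = -0.467 → V/F = 0.718
Converged at V/F = 0.719.
Then V = V/F·F = 0.7185·112 = 80.5 mol/h and L = F − V = 31.5 mol/h.

L = 31.5 mol/h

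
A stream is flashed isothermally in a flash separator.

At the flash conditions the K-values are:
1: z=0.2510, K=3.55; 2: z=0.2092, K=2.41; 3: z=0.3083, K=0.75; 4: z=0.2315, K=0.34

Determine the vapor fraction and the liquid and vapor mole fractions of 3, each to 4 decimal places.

Material balance + equilibrium reduce to Σ zᵢ(Kᵢ−1)/(1+ψ(Kᵢ−1)) = 0.
Feasibility: ΣzᵢKᵢ = 1.7052, Σzᵢ/Kᵢ = 1.2495 — both > 1, two phases present.
Newton iteration, ψ⁰ = 0.44:
  ψ = 0.4400: g = 0.18174, g' = -0.7455 → ψ = 0.6838
  ψ = 0.6838: g = 0.01203, g' = -0.6876 → ψ = 0.7013
  ψ = 0.7013: g = -0.00004, g' = -0.6929 → ψ = 0.7012
Converged at ψ = 0.7012.
Compositions from xᵢ = zᵢ/(1+ψ(Kᵢ−1)), yᵢ = Kᵢxᵢ:
  1: x = 0.0900, y = 0.3196
  2: x = 0.1052, y = 0.2535
  3: x = 0.3738, y = 0.2804
  4: x = 0.4309, y = 0.1465

ψ = 0.7012, x_3 = 0.3738, y_3 = 0.2804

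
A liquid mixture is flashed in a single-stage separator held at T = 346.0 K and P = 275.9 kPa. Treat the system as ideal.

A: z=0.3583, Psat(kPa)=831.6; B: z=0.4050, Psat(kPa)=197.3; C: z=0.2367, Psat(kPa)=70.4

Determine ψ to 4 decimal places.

Raoult's law: Kᵢ = Pᵢˢᵃᵗ/P = Pᵢˢᵃᵗ/275.9.
  K_A = 831.6/275.9 = 3.014136, K_B = 197.3/275.9 = 0.715114, K_C = 70.4/275.9 = 0.255165
Material balance + equilibrium reduce to Σ zᵢ(Kᵢ−1)/(1+ψ(Kᵢ−1)) = 0.
Feasibility: ΣzᵢKᵢ = 1.4300, Σzᵢ/Kᵢ = 1.6129 — both > 1, two phases present.
Iterate (Newton) starting at ψ = 0.5:
  ψ = 0.5000: g = -0.05590, g' = -0.7389 → ψ = 0.4243
  ψ = 0.4243: g = 0.00008, g' = -0.7458 → ψ = 0.4245
Converged at ψ = 0.4245.

ψ = 0.4245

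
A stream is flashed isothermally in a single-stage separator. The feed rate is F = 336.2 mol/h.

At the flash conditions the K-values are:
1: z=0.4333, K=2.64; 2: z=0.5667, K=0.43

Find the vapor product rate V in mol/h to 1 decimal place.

Rachford–Rice: g(ψ) = Σ zᵢ(Kᵢ−1)/(1+ψ(Kᵢ−1)) = 0.
Feasibility: ΣzᵢKᵢ = 1.3876, Σzᵢ/Kᵢ = 1.4820 — both > 1, two phases present.
Newton–Raphson from ψ = 0.44:
  ψ = 0.4400: g = -0.01839, g' = -0.7212 → ψ = 0.4145
  ψ = 0.4145: g = 0.00009, g' = -0.7287 → ψ = 0.4146
Converged at ψ = 0.4146.
Then V = ψ·F = 0.4146·336.2 = 139.4 mol/h and L = F − V = 196.8 mol/h.

V = 139.4 mol/h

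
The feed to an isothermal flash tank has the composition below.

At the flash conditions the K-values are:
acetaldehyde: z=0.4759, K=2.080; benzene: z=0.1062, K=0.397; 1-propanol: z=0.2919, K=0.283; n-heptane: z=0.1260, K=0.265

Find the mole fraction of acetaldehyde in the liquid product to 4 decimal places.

x_acetaldehyde = 0.3928

Newton iteration, ψ⁰ = 0.5:
  ψ = 0.5000: g = -0.23061, g' = -0.8480 → ψ = 0.2281
  ψ = 0.2281: g = -0.02332, g' = -0.7220 → ψ = 0.1958
Converged at ψ = 0.1958.
Compositions from xᵢ = zᵢ/(1+ψ(Kᵢ−1)), yᵢ = Kᵢxᵢ:
  acetaldehyde: x = 0.3928, y = 0.8171
  benzene: x = 0.1204, y = 0.0478
  1-propanol: x = 0.3396, y = 0.0961
  n-heptane: x = 0.1472, y = 0.0390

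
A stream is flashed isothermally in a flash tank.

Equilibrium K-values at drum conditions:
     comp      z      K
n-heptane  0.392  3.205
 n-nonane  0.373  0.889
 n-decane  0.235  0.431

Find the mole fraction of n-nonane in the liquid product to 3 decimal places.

Rachford–Rice: g(β) = Σ zᵢ(Kᵢ−1)/(1+β(Kᵢ−1)) = 0.
Check two-phase: ΣzᵢKᵢ = 1.689 > 1 and Σzᵢ/Kᵢ = 1.087 > 1, so g(0) = 0.689 > 0 and g(1) = -0.087 < 0.
Newton iteration, β⁰ = 0.5:
  β = 0.500: g = 0.1804, g' = -0.585 → β = 0.808
  β = 0.808: g = 0.0175, g' = -0.513 → β = 0.843
  β = 0.843: g = -0.0001, g' = -0.520 → β = 0.842
Converged at β = 0.842.
Compositions from xᵢ = zᵢ/(1+β(Kᵢ−1)), yᵢ = Kᵢxᵢ:
  n-heptane: x = 0.137, y = 0.440
  n-nonane: x = 0.411, y = 0.366
  n-decane: x = 0.451, y = 0.195

x_n-nonane = 0.411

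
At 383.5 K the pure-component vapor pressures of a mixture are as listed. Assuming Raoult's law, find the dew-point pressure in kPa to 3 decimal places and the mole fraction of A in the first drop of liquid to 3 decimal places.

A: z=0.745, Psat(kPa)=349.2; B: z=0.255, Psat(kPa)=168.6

Pdew = 274.280 kPa, x_A = 0.585

At the dew point ψ → 1, so Σzᵢ/Kᵢ = 1 with Kᵢ = Pᵢˢᵃᵗ/P ⇒ 1/P = Σzᵢ/Pᵢˢᵃᵗ.
1/P = 0.745/349.2 + 0.255/168.6 = 0.003646 ⇒ P = 274.280 kPa
xᵢ = zᵢP/Pᵢˢᵃᵗ ⇒ x_A = 0.745·274.280/349.2 = 0.585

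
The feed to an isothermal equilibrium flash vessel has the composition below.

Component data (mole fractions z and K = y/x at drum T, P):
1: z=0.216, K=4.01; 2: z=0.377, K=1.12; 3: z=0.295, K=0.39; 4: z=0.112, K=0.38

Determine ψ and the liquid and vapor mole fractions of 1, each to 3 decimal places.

ψ = 0.412, x_1 = 0.096, y_1 = 0.387

Let ψ = V/F and solve Σ zᵢ(Kᵢ−1)/(1+ψ(Kᵢ−1)) = 0.
Feasibility: ΣzᵢKᵢ = 1.446, Σzᵢ/Kᵢ = 1.442 — both > 1, two phases present.
Newton–Raphson from ψ = 0.56:
  ψ = 0.560: g = -0.0952, g' = -0.630 → ψ = 0.409
  ψ = 0.409: g = 0.0018, g' = -0.670 → ψ = 0.412
Converged at ψ = 0.412.
Compositions from xᵢ = zᵢ/(1+ψ(Kᵢ−1)), yᵢ = Kᵢxᵢ:
  1: x = 0.096, y = 0.387
  2: x = 0.359, y = 0.402
  3: x = 0.394, y = 0.154
  4: x = 0.150, y = 0.057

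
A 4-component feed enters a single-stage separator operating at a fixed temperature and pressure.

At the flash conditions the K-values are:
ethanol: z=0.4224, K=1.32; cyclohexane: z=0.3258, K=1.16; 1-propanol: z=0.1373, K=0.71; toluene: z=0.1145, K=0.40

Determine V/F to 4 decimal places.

Rachford–Rice: g(V/F) = Σ zᵢ(Kᵢ−1)/(1+V/F(Kᵢ−1)) = 0.
Feasibility: ΣzᵢKᵢ = 1.0788, Σzᵢ/Kᵢ = 1.0805 — both > 1, two phases present.
Newton iteration, V/F⁰ = 0.5:
  V/F = 0.5000: g = 0.02008, g' = -0.1392 → V/F = 0.6442
  V/F = 0.6442: g = -0.00163, g' = -0.1636 → V/F = 0.6343
  V/F = 0.6343: g = -0.00001, g' = -0.1615 → V/F = 0.6342
Converged at V/F = 0.6342.

V/F = 0.6342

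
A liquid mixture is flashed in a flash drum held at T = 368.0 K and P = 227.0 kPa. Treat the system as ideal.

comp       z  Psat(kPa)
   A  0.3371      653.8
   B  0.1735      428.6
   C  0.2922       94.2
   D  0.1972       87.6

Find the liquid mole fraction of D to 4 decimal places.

Raoult's law: Kᵢ = Pᵢˢᵃᵗ/P = Pᵢˢᵃᵗ/227.0.
  K_A = 653.8/227.0 = 2.880176, K_B = 428.6/227.0 = 1.888106, K_C = 94.2/227.0 = 0.414978, K_D = 87.6/227.0 = 0.385903
Rachford–Rice: g(β) = Σ zᵢ(Kᵢ−1)/(1+β(Kᵢ−1)) = 0.
Feasibility: ΣzᵢKᵢ = 1.4959, Σzᵢ/Kᵢ = 1.4241 — both > 1, two phases present.
Newton–Raphson from β = 0.5:
  β = 0.5000: g = 0.01701, g' = -0.7369 → β = 0.5231
Converged at β = 0.5231.
Compositions from xᵢ = zᵢ/(1+β(Kᵢ−1)), yᵢ = Kᵢxᵢ:
  A: x = 0.1699, y = 0.4895
  B: x = 0.1185, y = 0.2237
  C: x = 0.4211, y = 0.1747
  D: x = 0.2905, y = 0.1121

x_D = 0.2905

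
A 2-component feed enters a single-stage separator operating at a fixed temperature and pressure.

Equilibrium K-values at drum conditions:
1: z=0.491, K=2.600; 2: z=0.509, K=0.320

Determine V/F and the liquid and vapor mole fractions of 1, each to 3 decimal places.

Rachford–Rice: g(V/F) = Σ zᵢ(Kᵢ−1)/(1+V/F(Kᵢ−1)) = 0.
Feasibility: ΣzᵢKᵢ = 1.439, Σzᵢ/Kᵢ = 1.779 — both > 1, two phases present.
Binary case is linear: z₁(K₁−1)(1+V/F(K₂−1)) + z₂(K₂−1)(1+V/F(K₁−1)) = 0
⇒ V/F = [z₁(K₁−1)+z₂(K₂−1)] / [−(K₁−1)(K₂−1)] = 0.4395/1.0880 = 0.404
Compositions from xᵢ = zᵢ/(1+V/F(Kᵢ−1)), yᵢ = Kᵢxᵢ:
  1: x = 0.298, y = 0.775
  2: x = 0.702, y = 0.225

V/F = 0.404, x_1 = 0.298, y_1 = 0.775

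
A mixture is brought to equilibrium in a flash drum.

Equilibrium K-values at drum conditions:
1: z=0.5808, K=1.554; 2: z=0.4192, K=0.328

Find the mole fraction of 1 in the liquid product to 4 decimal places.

Material balance + equilibrium reduce to Σ zᵢ(Kᵢ−1)/(1+V/F(Kᵢ−1)) = 0.
Check two-phase: ΣzᵢKᵢ = 1.0401 > 1 and Σzᵢ/Kᵢ = 1.6518 > 1, so g(0) = 0.0401 > 0 and g(1) = -0.6518 < 0.
Iterate (Newton) starting at V/F = 0.5:
  V/F = 0.5000: g = -0.17228, g' = -0.5387 → V/F = 0.1802
  V/F = 0.1802: g = -0.02795, g' = -0.3924 → V/F = 0.1090
  V/F = 0.1090: g = -0.00051, g' = -0.3789 → V/F = 0.1076
Converged at V/F = 0.1076.
Compositions from xᵢ = zᵢ/(1+V/F(Kᵢ−1)), yᵢ = Kᵢxᵢ:
  1: x = 0.5481, y = 0.8518
  2: x = 0.4519, y = 0.1482

x_1 = 0.5481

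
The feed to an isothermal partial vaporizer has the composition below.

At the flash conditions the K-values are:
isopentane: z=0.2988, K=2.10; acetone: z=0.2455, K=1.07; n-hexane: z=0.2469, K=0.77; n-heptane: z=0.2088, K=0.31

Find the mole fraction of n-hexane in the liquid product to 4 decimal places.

x_n-hexane = 0.2689

Rachford–Rice: g(V/F) = Σ zᵢ(Kᵢ−1)/(1+V/F(Kᵢ−1)) = 0.
g(0) = ΣzᵢKᵢ − 1 = 0.1450 and g(1) = 1 − Σzᵢ/Kᵢ = -0.3659, so a root lies in (0, 1).
Iterate (Newton) starting at V/F = 0.5:
  V/F = 0.5000: g = -0.05547, g' = -0.4000 → V/F = 0.3613
  V/F = 0.3613: g = -0.00190, g' = -0.3782 → V/F = 0.3563
Converged at V/F = 0.3563.
Compositions from xᵢ = zᵢ/(1+V/F(Kᵢ−1)), yᵢ = Kᵢxᵢ:
  isopentane: x = 0.2147, y = 0.4508
  acetone: x = 0.2395, y = 0.2563
  n-hexane: x = 0.2689, y = 0.2071
  n-heptane: x = 0.2769, y = 0.0858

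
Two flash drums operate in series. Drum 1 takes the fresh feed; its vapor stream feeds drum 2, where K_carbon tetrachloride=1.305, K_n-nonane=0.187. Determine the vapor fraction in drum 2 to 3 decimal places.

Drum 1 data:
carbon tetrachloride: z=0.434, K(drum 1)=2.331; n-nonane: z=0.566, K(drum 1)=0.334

V/F (drum 2) = 0.226

Drum 1:
Rachford–Rice: g(ψ₁) = Σ zᵢ(Kᵢ−1)/(1+ψ₁(Kᵢ−1)) = 0.
Check two-phase: ΣzᵢKᵢ = 1.201 > 1 and Σzᵢ/Kᵢ = 1.881 > 1, so g(0) = 0.201 > 0 and g(1) = -0.881 < 0.
Binary case is linear: z₁(K₁−1)(1+ψ₁(K₂−1)) + z₂(K₂−1)(1+ψ₁(K₁−1)) = 0
⇒ ψ₁ = [z₁(K₁−1)+z₂(K₂−1)] / [−(K₁−1)(K₂−1)] = 0.2007/0.8864 = 0.226
Drum-1 compositions:
  carbon tetrachloride: x = 0.334, y = 0.777
  n-nonane: x = 0.666, y = 0.223
Drum-2 feed = drum-1 vapor: z₂ = (0.7774, 0.2226).
Drum 2:
Binary case is linear: z₁(K₁−1)(1+ψ₂(K₂−1)) + z₂(K₂−1)(1+ψ₂(K₁−1)) = 0
⇒ ψ₂ = [z₁(K₁−1)+z₂(K₂−1)] / [−(K₁−1)(K₂−1)] = 0.0561/0.2480 = 0.226
  carbon tetrachloride: x = 0.727, y = 0.949
  n-nonane: x = 0.273, y = 0.051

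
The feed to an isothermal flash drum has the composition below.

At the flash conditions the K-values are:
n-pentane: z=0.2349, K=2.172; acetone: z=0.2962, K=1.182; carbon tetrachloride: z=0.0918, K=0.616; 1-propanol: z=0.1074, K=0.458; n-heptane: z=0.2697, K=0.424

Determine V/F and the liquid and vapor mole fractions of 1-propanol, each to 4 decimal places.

Rachford–Rice: g(V/F) = Σ zᵢ(Kᵢ−1)/(1+V/F(Kᵢ−1)) = 0.
Feasibility: ΣzᵢKᵢ = 1.0804, Σzᵢ/Kᵢ = 1.3784 — both > 1, two phases present.
Newton–Raphson from V/F = 0.65:
  V/F = 0.6500: g = -0.18070, g' = -0.4397 → V/F = 0.2390
  V/F = 0.2390: g = -0.01912, g' = -0.3843 → V/F = 0.1893
  V/F = 0.1893: g = 0.00020, g' = -0.3929 → V/F = 0.1898
Converged at V/F = 0.1898.
Compositions from xᵢ = zᵢ/(1+V/F(Kᵢ−1)), yᵢ = Kᵢxᵢ:
  n-pentane: x = 0.1922, y = 0.4174
  acetone: x = 0.2863, y = 0.3384
  carbon tetrachloride: x = 0.0990, y = 0.0610
  1-propanol: x = 0.1197, y = 0.0548
  n-heptane: x = 0.3028, y = 0.1284

V/F = 0.1898, x_1-propanol = 0.1197, y_1-propanol = 0.0548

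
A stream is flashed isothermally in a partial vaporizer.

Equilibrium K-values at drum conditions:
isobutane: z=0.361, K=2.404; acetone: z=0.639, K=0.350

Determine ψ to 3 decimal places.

ψ = 0.100

Binary case is linear: z₁(K₁−1)(1+ψ(K₂−1)) + z₂(K₂−1)(1+ψ(K₁−1)) = 0
⇒ ψ = [z₁(K₁−1)+z₂(K₂−1)] / [−(K₁−1)(K₂−1)] = 0.0915/0.9126 = 0.100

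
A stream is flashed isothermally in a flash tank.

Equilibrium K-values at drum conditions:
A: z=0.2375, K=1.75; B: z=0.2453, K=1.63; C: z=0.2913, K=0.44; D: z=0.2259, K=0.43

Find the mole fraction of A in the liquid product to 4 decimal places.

x_A = 0.2202

Rachford–Rice: g(ψ) = Σ zᵢ(Kᵢ−1)/(1+ψ(Kᵢ−1)) = 0.
g(0) = ΣzᵢKᵢ − 1 = 0.0408 and g(1) = 1 − Σzᵢ/Kᵢ = -0.4736, so a root lies in (0, 1).
Newton–Raphson from ψ = 0.5:
  ψ = 0.5000: g = -0.15959, g' = -0.4467 → ψ = 0.1428
  ψ = 0.1428: g = -0.01479, g' = -0.3858 → ψ = 0.1044
  ψ = 0.1044: g = 0.00001, g' = -0.3866 → ψ = 0.1045
Converged at ψ = 0.1045.
Compositions from xᵢ = zᵢ/(1+ψ(Kᵢ−1)), yᵢ = Kᵢxᵢ:
  A: x = 0.2202, y = 0.3854
  B: x = 0.2302, y = 0.3751
  C: x = 0.3094, y = 0.1361
  D: x = 0.2402, y = 0.1033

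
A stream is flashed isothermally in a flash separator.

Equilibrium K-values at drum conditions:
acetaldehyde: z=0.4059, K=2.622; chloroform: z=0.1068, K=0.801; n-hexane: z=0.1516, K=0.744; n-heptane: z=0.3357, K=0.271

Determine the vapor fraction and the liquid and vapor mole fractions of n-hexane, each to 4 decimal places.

ψ = 0.3837, x_n-hexane = 0.1681, y_n-hexane = 0.1251

Material balance + equilibrium reduce to Σ zᵢ(Kᵢ−1)/(1+ψ(Kᵢ−1)) = 0.
Check two-phase: ΣzᵢKᵢ = 1.3536 > 1 and Σzᵢ/Kᵢ = 1.7306 > 1, so g(0) = 0.3536 > 0 and g(1) = -0.7306 < 0.
Newton–Raphson from ψ = 0.5:
  ψ = 0.5000: g = -0.08966, g' = -0.7856 → ψ = 0.3859
  ψ = 0.3859: g = -0.00167, g' = -0.7665 → ψ = 0.3837
Converged at ψ = 0.3837.
Compositions from xᵢ = zᵢ/(1+ψ(Kᵢ−1)), yᵢ = Kᵢxᵢ:
  acetaldehyde: x = 0.2502, y = 0.6560
  chloroform: x = 0.1156, y = 0.0926
  n-hexane: x = 0.1681, y = 0.1251
  n-heptane: x = 0.4661, y = 0.1263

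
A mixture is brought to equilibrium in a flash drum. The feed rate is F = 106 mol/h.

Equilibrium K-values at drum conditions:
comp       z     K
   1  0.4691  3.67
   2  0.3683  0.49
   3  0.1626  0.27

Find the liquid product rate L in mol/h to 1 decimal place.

L = 42.5 mol/h

Material balance + equilibrium reduce to Σ zᵢ(Kᵢ−1)/(1+ψ(Kᵢ−1)) = 0.
Feasibility: ΣzᵢKᵢ = 1.9460, Σzᵢ/Kᵢ = 1.4817 — both > 1, two phases present.
Newton iteration, ψ⁰ = 0.39:
  ψ = 0.3900: g = 0.21317, g' = -1.1212 → ψ = 0.5801
  ψ = 0.5801: g = 0.01873, g' = -0.9686 → ψ = 0.5995
Converged at ψ = 0.5995.
Then V = ψ·F = 0.5995·106 = 63.5 mol/h and L = F − V = 42.5 mol/h.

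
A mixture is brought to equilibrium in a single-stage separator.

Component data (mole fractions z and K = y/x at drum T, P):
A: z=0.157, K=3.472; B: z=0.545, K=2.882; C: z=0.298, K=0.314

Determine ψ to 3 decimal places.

Let ψ = V/F and solve Σ zᵢ(Kᵢ−1)/(1+ψ(Kᵢ−1)) = 0.
g(0) = ΣzᵢKᵢ − 1 = 1.209 and g(1) = 1 − Σzᵢ/Kᵢ = -0.183, so a root lies in (0, 1).
Iterate (Newton) starting at ψ = 0.5:
  ψ = 0.500: g = 0.3909, g' = -1.029 → ψ = 0.880
  ψ = 0.880: g = -0.0072, g' = -1.261 → ψ = 0.874
Converged at ψ = 0.874.

ψ = 0.874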